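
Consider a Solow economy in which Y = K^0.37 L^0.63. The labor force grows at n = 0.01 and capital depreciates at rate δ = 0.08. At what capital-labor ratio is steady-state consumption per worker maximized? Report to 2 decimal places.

n + δ = 0.01 + 0.08 = 0.09.
At the golden rule the marginal product of capital equals n+δ: 0.37·k^(0.37−1) = 0.09. Solving, k_gold = (0.37/0.09)^(1/0.63) ≈ 9.4306.

k_gold ≈ 9.43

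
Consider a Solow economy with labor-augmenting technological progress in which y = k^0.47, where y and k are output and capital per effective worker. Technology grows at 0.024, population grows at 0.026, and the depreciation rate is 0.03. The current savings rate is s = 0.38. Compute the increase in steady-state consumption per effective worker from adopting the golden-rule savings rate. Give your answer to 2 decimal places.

Break-even investment rate: n + g + δ = 0.026 + 0.024 + 0.03 = 0.08.
Current steady state (s = 0.38): k* = (0.38/0.08)^(1/0.53) ≈ 18.9139, y* = 18.9139^0.47 ≈ 3.9819, c* = (1−0.38)·3.9819 ≈ 2.4688.
At the golden rule the marginal product of capital equals n+g+δ: 0.47·k^(0.47−1) = 0.08. Solving, k_gold = (0.47/0.08)^(1/0.53) ≈ 28.2461.
y_gold = 28.2461^0.47 ≈ 4.8078, c_gold = y_gold − 0.08·k_gold ≈ 2.5482.
Gain: Δc = 2.5482 − 2.4688 ≈ 0.0794.

Δc ≈ 0.08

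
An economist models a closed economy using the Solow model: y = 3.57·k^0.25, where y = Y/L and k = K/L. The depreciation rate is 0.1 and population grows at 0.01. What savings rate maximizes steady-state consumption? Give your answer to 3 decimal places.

s_gold = 0.250

The effective depreciation rate is n + δ = 0.01 + 0.1 = 0.11.
At the golden rule MPK = n+δ, and in any Cobb-Douglas steady state s = (n+δ)·k/y = MPK·k/y = capital's share 0.25.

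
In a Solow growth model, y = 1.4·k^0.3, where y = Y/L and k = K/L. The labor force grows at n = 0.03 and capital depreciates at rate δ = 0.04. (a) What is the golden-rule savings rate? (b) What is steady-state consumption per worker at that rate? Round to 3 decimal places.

(a) s_gold = 0.300; (b) c_gold ≈ 2.112

The effective depreciation rate is n + δ = 0.03 + 0.04 = 0.07.
For Cobb-Douglas, s_gold equals capital's share: s_gold = 0.3.
Setting f'(k) = n+δ gives 0.3·1.4·k^(0.3−1) = 0.07, hence k_gold = (0.3·1.4/0.07)^(1/0.7) ≈ 12.9314.
y_gold = 1.4·12.9314^0.3 ≈ 3.0173; c_gold = (1−0.3)·y_gold ≈ 2.1121.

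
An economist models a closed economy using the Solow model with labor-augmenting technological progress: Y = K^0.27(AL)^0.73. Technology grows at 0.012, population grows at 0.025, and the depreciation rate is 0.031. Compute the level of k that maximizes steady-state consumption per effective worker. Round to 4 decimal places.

n + g + δ = 0.025 + 0.012 + 0.031 = 0.068.
At the golden rule the marginal product of capital equals n+g+δ: 0.27·k^(0.27−1) = 0.068. Solving, k_gold = (0.27/0.068)^(1/0.73) ≈ 6.6122.

k_gold ≈ 6.6122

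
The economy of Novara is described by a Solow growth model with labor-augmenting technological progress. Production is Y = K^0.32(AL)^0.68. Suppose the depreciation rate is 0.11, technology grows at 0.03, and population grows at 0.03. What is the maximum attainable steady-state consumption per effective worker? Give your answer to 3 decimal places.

c_gold ≈ 0.916

Break-even investment rate: n + g + δ = 0.03 + 0.03 + 0.11 = 0.17.
Golden rule sets MPK = n+g+δ: 0.32·k^(0.32−1) = 0.17, so k_gold = (0.32/0.17)^(1/0.68) ≈ 2.5350.
y_gold = 2.5350^0.32 ≈ 1.3467.
c_gold = y_gold − (n+g+δ)·k_gold = 1.3467 − 0.17·2.5350 ≈ 0.9158.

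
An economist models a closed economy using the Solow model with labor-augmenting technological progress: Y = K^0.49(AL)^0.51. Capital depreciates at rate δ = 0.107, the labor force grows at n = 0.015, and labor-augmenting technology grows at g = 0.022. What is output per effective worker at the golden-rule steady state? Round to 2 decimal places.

Break-even investment rate: n + g + δ = 0.015 + 0.022 + 0.107 = 0.144.
Golden rule sets MPK = n+g+δ: 0.49·k^(0.49−1) = 0.144, so k_gold = (0.49/0.144)^(1/0.51) ≈ 11.0360.
Output: y_gold = k_gold^0.49 = 11.0360^0.49 ≈ 3.2432.

y_gold ≈ 3.24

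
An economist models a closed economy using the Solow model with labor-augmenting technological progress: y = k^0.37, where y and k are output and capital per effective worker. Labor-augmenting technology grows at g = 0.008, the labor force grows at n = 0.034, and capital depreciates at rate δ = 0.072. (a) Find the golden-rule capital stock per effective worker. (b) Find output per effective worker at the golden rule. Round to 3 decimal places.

(a) k_gold ≈ 6.480; (b) y_gold ≈ 1.997

Capital per effective worker breaks even when investment replaces (n + g + δ)·k; here n + g + δ = 0.114.
Maximizing c = f(k) − (n+g+δ)·k gives f'(k) = n+g+δ, i.e. 0.37·k^(0.37−1) = 0.114, so k_gold = (0.37/0.114)^(1/0.63) ≈ 6.4801.
y_gold = 6.4801^0.37 ≈ 1.9966.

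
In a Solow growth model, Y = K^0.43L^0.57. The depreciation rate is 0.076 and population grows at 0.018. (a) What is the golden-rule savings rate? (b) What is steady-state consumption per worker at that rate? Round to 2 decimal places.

(a) s_gold = 0.43; (b) c_gold ≈ 1.79

n + δ = 0.018 + 0.076 = 0.094.
For Cobb-Douglas, s_gold equals capital's share: s_gold = 0.43.
Setting f'(k) = n+δ gives 0.43·k^(0.43−1) = 0.094, hence k_gold = (0.43/0.094)^(1/0.57) ≈ 14.4043.
y_gold = 14.4043^0.43 ≈ 3.1488; c_gold = (1−0.43)·y_gold ≈ 1.7948.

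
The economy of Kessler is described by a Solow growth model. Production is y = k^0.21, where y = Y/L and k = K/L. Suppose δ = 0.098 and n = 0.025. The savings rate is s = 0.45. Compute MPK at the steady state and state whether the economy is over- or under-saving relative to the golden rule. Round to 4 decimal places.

The effective depreciation rate is n + δ = 0.025 + 0.098 = 0.123.
Steady-state k*: s·k^0.21 = 0.123·k gives k* = (0.45/0.123)^(1/0.79) ≈ 5.1647.
MPK = 0.21·5.1647^(-0.79) ≈ 0.0574.
MPK < n+δ = 0.123, so the economy is dynamically inefficient (over-saving).

over-saving; MPK ≈ 0.0574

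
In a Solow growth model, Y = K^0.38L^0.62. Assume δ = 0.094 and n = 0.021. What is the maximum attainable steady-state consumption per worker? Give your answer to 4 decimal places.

c_gold ≈ 1.2899

n + δ = 0.021 + 0.094 = 0.115.
Maximizing c = f(k) − (n+δ)·k gives f'(k) = n+δ, i.e. 0.38·k^(0.38−1) = 0.115, so k_gold = (0.38/0.115)^(1/0.62) ≈ 6.8744.
y_gold = 6.8744^0.38 ≈ 2.0804.
c_gold = y_gold − (n+δ)·k_gold = 2.0804 − 0.115·6.8744 ≈ 1.2899.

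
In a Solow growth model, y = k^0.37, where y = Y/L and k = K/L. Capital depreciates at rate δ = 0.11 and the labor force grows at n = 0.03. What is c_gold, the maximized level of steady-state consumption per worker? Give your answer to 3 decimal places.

c_gold ≈ 1.115

Capital per worker breaks even when investment replaces (n + δ)·k; here n + δ = 0.14.
Setting f'(k) = n+δ gives 0.37·k^(0.37−1) = 0.14, hence k_gold = (0.37/0.14)^(1/0.63) ≈ 4.6769.
y_gold = 4.6769^0.37 ≈ 1.7696.
c_gold = y_gold − (n+δ)·k_gold = 1.7696 − 0.14·4.6769 ≈ 1.1149.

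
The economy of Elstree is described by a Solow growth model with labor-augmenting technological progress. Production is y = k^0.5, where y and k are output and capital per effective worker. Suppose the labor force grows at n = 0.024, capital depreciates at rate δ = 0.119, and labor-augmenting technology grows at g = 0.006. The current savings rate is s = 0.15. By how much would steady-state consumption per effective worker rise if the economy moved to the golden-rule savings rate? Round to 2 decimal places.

Δc ≈ 0.82

The effective depreciation rate is n + g + δ = 0.024 + 0.006 + 0.119 = 0.149.
Current steady state (s = 0.15): k* = (0.15/0.149)^(1/0.5) ≈ 1.0135, y* = 1.0135^0.5 ≈ 1.0067, c* = (1−0.15)·1.0067 ≈ 0.8557.
At the golden rule the marginal product of capital equals n+g+δ: 0.5·k^(0.5−1) = 0.149. Solving, k_gold = (0.5/0.149)^(1/0.5) ≈ 11.2608.
y_gold = 11.2608^0.5 ≈ 3.3557, c_gold = y_gold − 0.149·k_gold ≈ 1.6779.
Gain: Δc = 1.6779 − 0.8557 ≈ 0.8221.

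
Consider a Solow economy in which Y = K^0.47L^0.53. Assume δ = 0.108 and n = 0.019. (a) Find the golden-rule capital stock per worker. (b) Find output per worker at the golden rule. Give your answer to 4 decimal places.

(a) k_gold ≈ 11.8101; (b) y_gold ≈ 3.1912

n + δ = 0.019 + 0.108 = 0.127.
Maximizing c = f(k) − (n+δ)·k gives f'(k) = n+δ, i.e. 0.47·k^(0.47−1) = 0.127, so k_gold = (0.47/0.127)^(1/0.53) ≈ 11.8101.
y_gold = 11.8101^0.47 ≈ 3.1912.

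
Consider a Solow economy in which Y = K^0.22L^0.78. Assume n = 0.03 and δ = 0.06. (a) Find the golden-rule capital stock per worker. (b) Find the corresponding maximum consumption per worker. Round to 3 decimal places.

(a) k_gold ≈ 3.145; (b) c_gold ≈ 1.004

The effective depreciation rate is n + δ = 0.03 + 0.06 = 0.09.
Maximizing c = f(k) − (n+δ)·k gives f'(k) = n+δ, i.e. 0.22·k^(0.22−1) = 0.09, so k_gold = (0.22/0.09)^(1/0.78) ≈ 3.1453.
y_gold = 3.1453^0.22 ≈ 1.2867; c_gold = y_gold − 0.09·k_gold ≈ 1.0036.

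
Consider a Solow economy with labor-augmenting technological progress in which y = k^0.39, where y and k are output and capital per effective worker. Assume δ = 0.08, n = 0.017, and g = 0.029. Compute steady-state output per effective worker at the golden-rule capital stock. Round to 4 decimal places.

n + g + δ = 0.017 + 0.029 + 0.08 = 0.126.
Setting f'(k) = n+g+δ gives 0.39·k^(0.39−1) = 0.126, hence k_gold = (0.39/0.126)^(1/0.61) ≈ 6.3741.
Output: y_gold = k_gold^0.39 = 6.3741^0.39 ≈ 2.0593.

y_gold ≈ 2.0593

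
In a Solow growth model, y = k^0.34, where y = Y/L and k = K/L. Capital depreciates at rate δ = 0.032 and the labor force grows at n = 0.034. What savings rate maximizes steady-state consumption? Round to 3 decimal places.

s_gold = 0.340

Break-even investment rate: n + δ = 0.034 + 0.032 = 0.066.
At the golden rule MPK = n+δ, and in any Cobb-Douglas steady state s = (n+δ)·k/y = MPK·k/y = capital's share 0.34.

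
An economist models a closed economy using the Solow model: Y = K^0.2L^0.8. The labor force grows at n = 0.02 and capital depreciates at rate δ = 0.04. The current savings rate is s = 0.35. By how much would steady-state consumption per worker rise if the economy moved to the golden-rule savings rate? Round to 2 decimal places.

The effective depreciation rate is n + δ = 0.02 + 0.04 = 0.06.
Current steady state (s = 0.35): k* = (0.35/0.06)^(1/0.8) ≈ 9.0656, y* = 9.0656^0.2 ≈ 1.5541, c* = (1−0.35)·1.5541 ≈ 1.0102.
At the golden rule the marginal product of capital equals n+δ: 0.2·k^(0.2−1) = 0.06. Solving, k_gold = (0.2/0.06)^(1/0.8) ≈ 4.5040.
y_gold = 4.5040^0.2 ≈ 1.3512, c_gold = y_gold − 0.06·k_gold ≈ 1.0810.
Gain: Δc = 1.0810 − 1.0102 ≈ 0.0708.

Δc ≈ 0.07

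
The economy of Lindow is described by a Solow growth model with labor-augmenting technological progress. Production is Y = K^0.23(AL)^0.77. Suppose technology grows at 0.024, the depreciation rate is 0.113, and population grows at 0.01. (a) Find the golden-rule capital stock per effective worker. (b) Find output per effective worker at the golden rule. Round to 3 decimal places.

Break-even investment rate: n + g + δ = 0.01 + 0.024 + 0.113 = 0.147.
Setting f'(k) = n+g+δ gives 0.23·k^(0.23−1) = 0.147, hence k_gold = (0.23/0.147)^(1/0.77) ≈ 1.7885.
y_gold = 1.7885^0.23 ≈ 1.1431.

(a) k_gold ≈ 1.788; (b) y_gold ≈ 1.143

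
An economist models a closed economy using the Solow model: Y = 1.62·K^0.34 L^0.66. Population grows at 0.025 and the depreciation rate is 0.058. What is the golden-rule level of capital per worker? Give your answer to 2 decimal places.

k_gold ≈ 17.59

The effective depreciation rate is n + δ = 0.025 + 0.058 = 0.083.
At the golden rule the marginal product of capital equals n+δ: 0.34·1.62·k^(0.34−1) = 0.083. Solving, k_gold = (0.34·1.62/0.083)^(1/0.66) ≈ 17.5925.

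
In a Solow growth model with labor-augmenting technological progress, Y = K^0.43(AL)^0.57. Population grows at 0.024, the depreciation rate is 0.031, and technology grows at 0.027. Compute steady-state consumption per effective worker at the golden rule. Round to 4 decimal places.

c_gold ≈ 1.9896

The effective depreciation rate is n + g + δ = 0.024 + 0.027 + 0.031 = 0.082.
At the golden rule the marginal product of capital equals n+g+δ: 0.43·k^(0.43−1) = 0.082. Solving, k_gold = (0.43/0.082)^(1/0.57) ≈ 18.3042.
y_gold = 18.3042^0.43 ≈ 3.4906.
c_gold = y_gold − (n+g+δ)·k_gold = 3.4906 − 0.082·18.3042 ≈ 1.9896.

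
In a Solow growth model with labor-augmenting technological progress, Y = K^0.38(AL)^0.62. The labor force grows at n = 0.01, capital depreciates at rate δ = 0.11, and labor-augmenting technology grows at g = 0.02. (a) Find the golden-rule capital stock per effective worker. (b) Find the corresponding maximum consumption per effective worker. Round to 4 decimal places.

(a) k_gold ≈ 5.0055; (b) c_gold ≈ 1.1434

Capital per effective worker breaks even when investment replaces (n + g + δ)·k; here n + g + δ = 0.14.
Maximizing c = f(k) − (n+g+δ)·k gives f'(k) = n+g+δ, i.e. 0.38·k^(0.38−1) = 0.14, so k_gold = (0.38/0.14)^(1/0.62) ≈ 5.0055.
y_gold = 5.0055^0.38 ≈ 1.8441; c_gold = y_gold − 0.14·k_gold ≈ 1.1434.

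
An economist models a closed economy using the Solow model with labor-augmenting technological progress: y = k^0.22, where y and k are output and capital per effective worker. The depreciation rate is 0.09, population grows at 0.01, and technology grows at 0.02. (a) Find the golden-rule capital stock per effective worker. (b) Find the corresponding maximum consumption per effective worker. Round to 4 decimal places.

n + g + δ = 0.01 + 0.02 + 0.09 = 0.12.
Setting f'(k) = n+g+δ gives 0.22·k^(0.22−1) = 0.12, hence k_gold = (0.22/0.12)^(1/0.78) ≈ 2.1751.
y_gold = 2.1751^0.22 ≈ 1.1864; c_gold = y_gold − 0.12·k_gold ≈ 0.9254.

(a) k_gold ≈ 2.1751; (b) c_gold ≈ 0.9254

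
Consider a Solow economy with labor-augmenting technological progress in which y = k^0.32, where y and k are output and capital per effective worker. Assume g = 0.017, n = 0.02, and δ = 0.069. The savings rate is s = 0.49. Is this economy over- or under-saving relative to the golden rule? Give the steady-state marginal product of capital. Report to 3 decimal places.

Break-even investment rate: n + g + δ = 0.02 + 0.017 + 0.069 = 0.106.
Steady-state k*: s·k^0.32 = 0.106·k gives k* = (0.49/0.106)^(1/0.68) ≈ 9.5012.
MPK = 0.32·9.5012^(-0.68) ≈ 0.0692.
MPK < n+g+δ = 0.106, so the economy is dynamically inefficient (over-saving).

over-saving; MPK ≈ 0.069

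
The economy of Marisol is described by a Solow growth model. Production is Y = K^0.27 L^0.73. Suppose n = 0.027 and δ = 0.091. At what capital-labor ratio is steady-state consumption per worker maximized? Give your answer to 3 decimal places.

k_gold ≈ 3.108

Capital per worker breaks even when investment replaces (n + δ)·k; here n + δ = 0.118.
Golden rule sets MPK = n+δ: 0.27·k^(0.27−1) = 0.118, so k_gold = (0.27/0.118)^(1/0.73) ≈ 3.1077.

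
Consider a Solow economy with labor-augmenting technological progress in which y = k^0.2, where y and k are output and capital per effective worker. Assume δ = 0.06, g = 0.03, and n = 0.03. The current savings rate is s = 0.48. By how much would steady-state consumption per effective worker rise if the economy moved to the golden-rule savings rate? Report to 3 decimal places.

Capital per effective worker breaks even when investment replaces (n + g + δ)·k; here n + g + δ = 0.12.
Current steady state (s = 0.48): k* = (0.48/0.12)^(1/0.8) ≈ 5.6569, y* = 5.6569^0.2 ≈ 1.4142, c* = (1−0.48)·1.4142 ≈ 0.7354.
Setting f'(k) = n+g+δ gives 0.2·k^(0.2−1) = 0.12, hence k_gold = (0.2/0.12)^(1/0.8) ≈ 1.8937.
y_gold = 1.8937^0.2 ≈ 1.1362, c_gold = y_gold − 0.12·k_gold ≈ 0.9090.
Gain: Δc = 0.9090 − 0.7354 ≈ 0.1736.

Δc ≈ 0.174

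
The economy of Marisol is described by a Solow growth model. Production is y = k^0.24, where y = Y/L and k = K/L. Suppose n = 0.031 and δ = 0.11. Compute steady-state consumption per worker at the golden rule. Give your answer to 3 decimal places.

c_gold ≈ 0.899

n + δ = 0.031 + 0.11 = 0.141.
Setting f'(k) = n+δ gives 0.24·k^(0.24−1) = 0.141, hence k_gold = (0.24/0.141)^(1/0.76) ≈ 2.0134.
y_gold = 2.0134^0.24 ≈ 1.1829.
c_gold = y_gold − (n+δ)·k_gold = 1.1829 − 0.141·2.0134 ≈ 0.8990.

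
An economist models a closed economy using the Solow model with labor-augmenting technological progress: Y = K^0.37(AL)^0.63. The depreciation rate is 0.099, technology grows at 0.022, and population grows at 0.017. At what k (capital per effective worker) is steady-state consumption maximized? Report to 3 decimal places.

k_gold ≈ 4.785

The effective depreciation rate is n + g + δ = 0.017 + 0.022 + 0.099 = 0.138.
Maximizing c = f(k) − (n+g+δ)·k gives f'(k) = n+g+δ, i.e. 0.37·k^(0.37−1) = 0.138, so k_gold = (0.37/0.138)^(1/0.63) ≈ 4.7849.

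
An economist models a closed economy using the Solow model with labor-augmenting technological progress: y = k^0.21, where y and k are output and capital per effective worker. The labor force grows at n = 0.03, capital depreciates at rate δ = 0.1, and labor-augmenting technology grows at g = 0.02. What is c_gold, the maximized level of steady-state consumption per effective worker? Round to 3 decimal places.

c_gold ≈ 0.864

n + g + δ = 0.03 + 0.02 + 0.1 = 0.15.
Golden rule sets MPK = n+g+δ: 0.21·k^(0.21−1) = 0.15, so k_gold = (0.21/0.15)^(1/0.79) ≈ 1.5310.
y_gold = 1.5310^0.21 ≈ 1.0936.
c_gold = y_gold − (n+g+δ)·k_gold = 1.0936 − 0.15·1.5310 ≈ 0.8639.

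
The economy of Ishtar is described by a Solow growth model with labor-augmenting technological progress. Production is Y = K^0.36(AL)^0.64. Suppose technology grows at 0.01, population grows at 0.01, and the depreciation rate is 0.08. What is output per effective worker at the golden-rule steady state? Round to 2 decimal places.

The effective depreciation rate is n + g + δ = 0.01 + 0.01 + 0.08 = 0.1.
At the golden rule the marginal product of capital equals n+g+δ: 0.36·k^(0.36−1) = 0.1. Solving, k_gold = (0.36/0.1)^(1/0.64) ≈ 7.3998.
Output: y_gold = k_gold^0.36 = 7.3998^0.36 ≈ 2.0555.

y_gold ≈ 2.06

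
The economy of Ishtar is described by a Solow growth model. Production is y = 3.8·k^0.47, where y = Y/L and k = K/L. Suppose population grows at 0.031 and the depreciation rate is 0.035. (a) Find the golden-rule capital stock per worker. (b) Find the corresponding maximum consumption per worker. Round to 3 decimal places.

(a) k_gold ≈ 504.108; (b) c_gold ≈ 37.519

Capital per worker breaks even when investment replaces (n + δ)·k; here n + δ = 0.066.
Maximizing c = f(k) − (n+δ)·k gives f'(k) = n+δ, i.e. 0.47·3.8·k^(0.47−1) = 0.066, so k_gold = (0.47·3.8/0.066)^(1/0.53) ≈ 504.1080.
y_gold = 3.8·504.1080^0.47 ≈ 70.7896; c_gold = y_gold − 0.066·k_gold ≈ 37.5185.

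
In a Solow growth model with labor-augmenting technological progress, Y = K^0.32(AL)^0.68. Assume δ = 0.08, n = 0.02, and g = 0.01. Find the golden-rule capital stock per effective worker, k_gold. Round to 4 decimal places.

k_gold ≈ 4.8083

Capital per effective worker breaks even when investment replaces (n + g + δ)·k; here n + g + δ = 0.11.
Setting f'(k) = n+g+δ gives 0.32·k^(0.32−1) = 0.11, hence k_gold = (0.32/0.11)^(1/0.68) ≈ 4.8083.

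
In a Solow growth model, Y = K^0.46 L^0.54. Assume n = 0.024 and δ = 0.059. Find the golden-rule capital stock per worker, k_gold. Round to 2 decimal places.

k_gold ≈ 23.83

Break-even investment rate: n + δ = 0.024 + 0.059 = 0.083.
Maximizing c = f(k) − (n+δ)·k gives f'(k) = n+δ, i.e. 0.46·k^(0.46−1) = 0.083, so k_gold = (0.46/0.083)^(1/0.54) ≈ 23.8333.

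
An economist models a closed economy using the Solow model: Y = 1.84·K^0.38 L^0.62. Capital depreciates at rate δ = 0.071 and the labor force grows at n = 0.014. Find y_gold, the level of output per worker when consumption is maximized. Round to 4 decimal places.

y_gold ≈ 6.6948

Capital per worker breaks even when investment replaces (n + δ)·k; here n + δ = 0.085.
Maximizing c = f(k) − (n+δ)·k gives f'(k) = n+δ, i.e. 0.38·1.84·k^(0.38−1) = 0.085, so k_gold = (0.38·1.84/0.085)^(1/0.62) ≈ 29.9296.
Output: y_gold = 1.84·k_gold^0.38 = 1.84·29.9296^0.38 ≈ 6.6948.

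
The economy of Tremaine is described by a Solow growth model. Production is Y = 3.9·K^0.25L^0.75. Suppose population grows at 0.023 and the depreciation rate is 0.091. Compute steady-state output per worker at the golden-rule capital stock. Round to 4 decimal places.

Break-even investment rate: n + δ = 0.023 + 0.091 = 0.114.
Setting f'(k) = n+δ gives 0.25·3.9·k^(0.25−1) = 0.114, hence k_gold = (0.25·3.9/0.114)^(1/0.75) ≈ 17.4904.
Output: y_gold = 3.9·k_gold^0.25 = 3.9·17.4904^0.25 ≈ 7.9756.

y_gold ≈ 7.9756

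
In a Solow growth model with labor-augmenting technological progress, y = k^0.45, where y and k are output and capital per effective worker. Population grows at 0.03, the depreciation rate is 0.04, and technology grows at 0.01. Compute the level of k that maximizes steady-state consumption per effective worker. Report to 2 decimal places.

Capital per effective worker breaks even when investment replaces (n + g + δ)·k; here n + g + δ = 0.08.
Maximizing c = f(k) − (n+g+δ)·k gives f'(k) = n+g+δ, i.e. 0.45·k^(0.45−1) = 0.08, so k_gold = (0.45/0.08)^(1/0.55) ≈ 23.1132.

k_gold ≈ 23.11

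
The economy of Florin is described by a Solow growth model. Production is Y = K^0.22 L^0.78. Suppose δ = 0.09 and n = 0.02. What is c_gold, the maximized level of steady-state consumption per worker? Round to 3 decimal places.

Capital per worker breaks even when investment replaces (n + δ)·k; here n + δ = 0.11.
At the golden rule the marginal product of capital equals n+δ: 0.22·k^(0.22−1) = 0.11. Solving, k_gold = (0.22/0.11)^(1/0.78) ≈ 2.4318.
y_gold = 2.4318^0.22 ≈ 1.2159.
c_gold = y_gold − (n+δ)·k_gold = 1.2159 − 0.11·2.4318 ≈ 0.9484.

c_gold ≈ 0.948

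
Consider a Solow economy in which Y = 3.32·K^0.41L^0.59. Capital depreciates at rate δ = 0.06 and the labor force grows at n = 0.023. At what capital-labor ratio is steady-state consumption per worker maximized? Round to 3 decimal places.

k_gold ≈ 114.566

Break-even investment rate: n + δ = 0.023 + 0.06 = 0.083.
At the golden rule the marginal product of capital equals n+δ: 0.41·3.32·k^(0.41−1) = 0.083. Solving, k_gold = (0.41·3.32/0.083)^(1/0.59) ≈ 114.5664.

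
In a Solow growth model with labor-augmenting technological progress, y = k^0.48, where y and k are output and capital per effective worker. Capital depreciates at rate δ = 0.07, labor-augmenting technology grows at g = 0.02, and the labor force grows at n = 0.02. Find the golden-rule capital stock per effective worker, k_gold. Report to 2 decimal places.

n + g + δ = 0.02 + 0.02 + 0.07 = 0.11.
Golden rule sets MPK = n+g+δ: 0.48·k^(0.48−1) = 0.11, so k_gold = (0.48/0.11)^(1/0.52) ≈ 17.0011.

k_gold ≈ 17.00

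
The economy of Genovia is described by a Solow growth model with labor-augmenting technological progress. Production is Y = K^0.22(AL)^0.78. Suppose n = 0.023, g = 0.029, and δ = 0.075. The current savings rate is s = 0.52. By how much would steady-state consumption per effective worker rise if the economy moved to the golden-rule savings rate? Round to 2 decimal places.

Break-even investment rate: n + g + δ = 0.023 + 0.029 + 0.075 = 0.127.
Current steady state (s = 0.52): k* = (0.52/0.127)^(1/0.78) ≈ 6.0936, y* = 6.0936^0.22 ≈ 1.4882, c* = (1−0.52)·1.4882 ≈ 0.7144.
Setting f'(k) = n+g+δ gives 0.22·k^(0.22−1) = 0.127, hence k_gold = (0.22/0.127)^(1/0.78) ≈ 2.0227.
y_gold = 2.0227^0.22 ≈ 1.1676, c_gold = y_gold − 0.127·k_gold ≈ 0.9107.
Gain: Δc = 0.9107 − 0.7144 ≈ 0.1964.

Δc ≈ 0.20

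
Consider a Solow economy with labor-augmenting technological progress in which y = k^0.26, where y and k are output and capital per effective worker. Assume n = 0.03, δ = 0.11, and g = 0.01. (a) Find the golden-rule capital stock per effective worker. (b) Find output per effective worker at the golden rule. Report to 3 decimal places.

(a) k_gold ≈ 2.103; (b) y_gold ≈ 1.213

n + g + δ = 0.03 + 0.01 + 0.11 = 0.15.
Maximizing c = f(k) − (n+g+δ)·k gives f'(k) = n+g+δ, i.e. 0.26·k^(0.26−1) = 0.15, so k_gold = (0.26/0.15)^(1/0.74) ≈ 2.1029.
y_gold = 2.1029^0.26 ≈ 1.2132.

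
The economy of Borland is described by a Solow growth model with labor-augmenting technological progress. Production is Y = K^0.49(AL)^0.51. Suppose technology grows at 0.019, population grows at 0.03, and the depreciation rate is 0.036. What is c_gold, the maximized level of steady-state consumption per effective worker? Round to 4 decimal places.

c_gold ≈ 2.7448

n + g + δ = 0.03 + 0.019 + 0.036 = 0.085.
Golden rule sets MPK = n+g+δ: 0.49·k^(0.49−1) = 0.085, so k_gold = (0.49/0.085)^(1/0.51) ≈ 31.0256.
y_gold = 31.0256^0.49 ≈ 5.3820.
c_gold = y_gold − (n+g+δ)·k_gold = 5.3820 − 0.085·31.0256 ≈ 2.7448.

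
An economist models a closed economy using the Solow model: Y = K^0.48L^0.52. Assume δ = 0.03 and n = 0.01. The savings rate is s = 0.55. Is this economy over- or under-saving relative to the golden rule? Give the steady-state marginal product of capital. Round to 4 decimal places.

Break-even investment rate: n + δ = 0.01 + 0.03 = 0.04.
Steady-state k*: s·k^0.48 = 0.04·k gives k* = (0.55/0.04)^(1/0.52) ≈ 154.5410.
MPK = 0.48·154.5410^(-0.52) ≈ 0.0349.
MPK < n+δ = 0.04, so the economy is dynamically inefficient (over-saving).

over-saving; MPK ≈ 0.0349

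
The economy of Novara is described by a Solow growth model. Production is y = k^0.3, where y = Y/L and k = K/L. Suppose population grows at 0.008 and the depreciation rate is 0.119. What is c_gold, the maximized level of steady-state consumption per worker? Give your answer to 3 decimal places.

c_gold ≈ 1.012

Capital per worker breaks even when investment replaces (n + δ)·k; here n + δ = 0.127.
Setting f'(k) = n+δ gives 0.3·k^(0.3−1) = 0.127, hence k_gold = (0.3/0.127)^(1/0.7) ≈ 3.4144.
y_gold = 3.4144^0.3 ≈ 1.4454.
c_gold = y_gold − (n+δ)·k_gold = 1.4454 − 0.127·3.4144 ≈ 1.0118.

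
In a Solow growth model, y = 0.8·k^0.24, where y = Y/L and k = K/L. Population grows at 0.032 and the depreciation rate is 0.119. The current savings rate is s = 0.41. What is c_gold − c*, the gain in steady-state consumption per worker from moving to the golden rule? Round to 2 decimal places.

The effective depreciation rate is n + δ = 0.032 + 0.119 = 0.151.
Current steady state (s = 0.41): k* = (0.41·0.8/0.151)^(1/0.76) ≈ 2.7751, y* = 0.8·2.7751^0.24 ≈ 1.0221, c* = (1−0.41)·1.0221 ≈ 0.6030.
Golden rule sets MPK = n+δ: 0.24·0.8·k^(0.24−1) = 0.151, so k_gold = (0.24·0.8/0.151)^(1/0.76) ≈ 1.3717.
y_gold = 0.8·1.3717^0.24 ≈ 0.8630, c_gold = y_gold − 0.151·k_gold ≈ 0.6559.
Gain: Δc = 0.6559 − 0.6030 ≈ 0.0529.

Δc ≈ 0.05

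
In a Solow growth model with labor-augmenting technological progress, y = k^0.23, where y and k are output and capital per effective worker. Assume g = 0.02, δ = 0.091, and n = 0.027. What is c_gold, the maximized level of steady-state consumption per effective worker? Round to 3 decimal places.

The effective depreciation rate is n + g + δ = 0.027 + 0.02 + 0.091 = 0.138.
Golden rule sets MPK = n+g+δ: 0.23·k^(0.23−1) = 0.138, so k_gold = (0.23/0.138)^(1/0.77) ≈ 1.9414.
y_gold = 1.9414^0.23 ≈ 1.1648.
c_gold = y_gold − (n+g+δ)·k_gold = 1.1648 − 0.138·1.9414 ≈ 0.8969.

c_gold ≈ 0.897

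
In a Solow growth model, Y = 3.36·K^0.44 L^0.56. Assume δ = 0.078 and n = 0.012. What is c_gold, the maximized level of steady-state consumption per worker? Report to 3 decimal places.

c_gold ≈ 16.967

Capital per worker breaks even when investment replaces (n + δ)·k; here n + δ = 0.09.
Setting f'(k) = n+δ gives 0.44·3.36·k^(0.44−1) = 0.09, hence k_gold = (0.44·3.36/0.09)^(1/0.56) ≈ 148.1235.
y_gold = 3.36·148.1235^0.44 ≈ 30.2980.
c_gold = y_gold − (n+δ)·k_gold = 30.2980 − 0.09·148.1235 ≈ 16.9669.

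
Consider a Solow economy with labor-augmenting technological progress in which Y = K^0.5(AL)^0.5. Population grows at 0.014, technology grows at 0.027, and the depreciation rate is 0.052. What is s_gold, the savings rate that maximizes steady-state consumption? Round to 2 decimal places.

Break-even investment rate: n + g + δ = 0.014 + 0.027 + 0.052 = 0.093.
At the golden rule MPK = n+g+δ, and in any Cobb-Douglas steady state s = (n+g+δ)·k/y = MPK·k/y = capital's share 0.5.

s_gold = 0.50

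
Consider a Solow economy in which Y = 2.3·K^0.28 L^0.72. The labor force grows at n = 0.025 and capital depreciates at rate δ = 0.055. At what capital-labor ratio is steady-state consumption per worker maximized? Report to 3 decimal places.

k_gold ≈ 18.115

Break-even investment rate: n + δ = 0.025 + 0.055 = 0.08.
Maximizing c = f(k) − (n+δ)·k gives f'(k) = n+δ, i.e. 0.28·2.3·k^(0.28−1) = 0.08, so k_gold = (0.28·2.3/0.08)^(1/0.72) ≈ 18.1155.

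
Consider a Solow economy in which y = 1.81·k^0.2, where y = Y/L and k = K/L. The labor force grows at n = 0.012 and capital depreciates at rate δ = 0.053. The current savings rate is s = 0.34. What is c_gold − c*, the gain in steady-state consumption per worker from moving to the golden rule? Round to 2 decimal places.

Δc ≈ 0.13

Capital per worker breaks even when investment replaces (n + δ)·k; here n + δ = 0.065.
Current steady state (s = 0.34): k* = (0.34·1.81/0.065)^(1/0.8) ≈ 16.6075, y* = 1.81·16.6075^0.2 ≈ 3.1750, c* = (1−0.34)·3.1750 ≈ 2.0955.
Golden rule sets MPK = n+δ: 0.2·1.81·k^(0.2−1) = 0.065, so k_gold = (0.2·1.81/0.065)^(1/0.8) ≈ 8.5555.
y_gold = 1.81·8.5555^0.2 ≈ 2.7805, c_gold = y_gold − 0.065·k_gold ≈ 2.2244.
Gain: Δc = 2.2244 − 2.0955 ≈ 0.1289.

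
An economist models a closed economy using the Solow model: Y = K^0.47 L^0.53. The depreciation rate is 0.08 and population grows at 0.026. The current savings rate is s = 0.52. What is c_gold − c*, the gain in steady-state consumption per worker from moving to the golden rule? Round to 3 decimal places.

Δc ≈ 0.019

Capital per worker breaks even when investment replaces (n + δ)·k; here n + δ = 0.106.
Current steady state (s = 0.52): k* = (0.52/0.106)^(1/0.53) ≈ 20.1003, y* = 20.1003^0.47 ≈ 4.0974, c* = (1−0.52)·4.0974 ≈ 1.9667.
At the golden rule the marginal product of capital equals n+δ: 0.47·k^(0.47−1) = 0.106. Solving, k_gold = (0.47/0.106)^(1/0.53) ≈ 16.6097.
y_gold = 16.6097^0.47 ≈ 3.7460, c_gold = y_gold − 0.106·k_gold ≈ 1.9854.
Gain: Δc = 1.9854 − 1.9667 ≈ 0.0187.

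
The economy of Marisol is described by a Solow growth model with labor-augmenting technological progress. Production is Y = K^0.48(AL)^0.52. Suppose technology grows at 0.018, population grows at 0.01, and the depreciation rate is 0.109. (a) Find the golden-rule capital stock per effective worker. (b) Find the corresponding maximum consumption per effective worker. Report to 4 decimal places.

(a) k_gold ≈ 11.1469; (b) c_gold ≈ 1.6544

Break-even investment rate: n + g + δ = 0.01 + 0.018 + 0.109 = 0.137.
Setting f'(k) = n+g+δ gives 0.48·k^(0.48−1) = 0.137, hence k_gold = (0.48/0.137)^(1/0.52) ≈ 11.1469.
y_gold = 11.1469^0.48 ≈ 3.1815; c_gold = y_gold − 0.137·k_gold ≈ 1.6544.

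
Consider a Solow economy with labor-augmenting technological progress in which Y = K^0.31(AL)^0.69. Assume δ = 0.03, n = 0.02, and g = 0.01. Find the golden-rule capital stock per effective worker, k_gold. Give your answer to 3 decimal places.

k_gold ≈ 10.805

Capital per effective worker breaks even when investment replaces (n + g + δ)·k; here n + g + δ = 0.06.
Setting f'(k) = n+g+δ gives 0.31·k^(0.31−1) = 0.06, hence k_gold = (0.31/0.06)^(1/0.69) ≈ 10.8053.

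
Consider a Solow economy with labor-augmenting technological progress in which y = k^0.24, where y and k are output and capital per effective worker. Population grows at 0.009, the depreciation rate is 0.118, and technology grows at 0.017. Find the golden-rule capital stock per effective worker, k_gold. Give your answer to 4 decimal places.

The effective depreciation rate is n + g + δ = 0.009 + 0.017 + 0.118 = 0.144.
Golden rule sets MPK = n+g+δ: 0.24·k^(0.24−1) = 0.144, so k_gold = (0.24/0.144)^(1/0.76) ≈ 1.9584.

k_gold ≈ 1.9584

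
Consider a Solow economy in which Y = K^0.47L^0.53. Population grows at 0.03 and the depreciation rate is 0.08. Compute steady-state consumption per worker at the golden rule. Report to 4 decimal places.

c_gold ≈ 1.9212

Capital per worker breaks even when investment replaces (n + δ)·k; here n + δ = 0.11.
Golden rule sets MPK = n+δ: 0.47·k^(0.47−1) = 0.11, so k_gold = (0.47/0.11)^(1/0.53) ≈ 15.4885.
y_gold = 15.4885^0.47 ≈ 3.6250.
c_gold = y_gold − (n+δ)·k_gold = 3.6250 − 0.11·15.4885 ≈ 1.9212.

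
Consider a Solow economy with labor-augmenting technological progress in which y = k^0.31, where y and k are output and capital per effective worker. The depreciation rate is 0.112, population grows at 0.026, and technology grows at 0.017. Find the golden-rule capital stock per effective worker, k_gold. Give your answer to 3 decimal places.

n + g + δ = 0.026 + 0.017 + 0.112 = 0.155.
Golden rule sets MPK = n+g+δ: 0.31·k^(0.31−1) = 0.155, so k_gold = (0.31/0.155)^(1/0.69) ≈ 2.7307.

k_gold ≈ 2.731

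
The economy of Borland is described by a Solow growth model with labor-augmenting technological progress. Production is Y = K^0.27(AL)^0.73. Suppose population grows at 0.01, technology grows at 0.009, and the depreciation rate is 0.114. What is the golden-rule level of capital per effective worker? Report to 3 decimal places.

The effective depreciation rate is n + g + δ = 0.01 + 0.009 + 0.114 = 0.133.
Maximizing c = f(k) − (n+g+δ)·k gives f'(k) = n+g+δ, i.e. 0.27·k^(0.27−1) = 0.133, so k_gold = (0.27/0.133)^(1/0.73) ≈ 2.6378.

k_gold ≈ 2.638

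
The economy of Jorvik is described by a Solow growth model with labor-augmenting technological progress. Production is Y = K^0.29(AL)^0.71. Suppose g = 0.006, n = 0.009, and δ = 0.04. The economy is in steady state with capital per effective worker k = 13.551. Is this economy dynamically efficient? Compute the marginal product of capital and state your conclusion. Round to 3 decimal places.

dynamically inefficient; MPK ≈ 0.046

Capital per effective worker breaks even when investment replaces (n + g + δ)·k; here n + g + δ = 0.055.
MPK = 0.29·k^(0.29−1) = 0.29·13.551^(-0.71) ≈ 0.0456.
MPK < 0.055, so the economy is dynamically inefficient (over-saving).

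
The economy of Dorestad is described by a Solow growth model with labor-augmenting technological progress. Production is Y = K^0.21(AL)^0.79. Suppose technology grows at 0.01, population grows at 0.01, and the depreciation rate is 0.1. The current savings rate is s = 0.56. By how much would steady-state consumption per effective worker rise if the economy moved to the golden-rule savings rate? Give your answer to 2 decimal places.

Break-even investment rate: n + g + δ = 0.01 + 0.01 + 0.1 = 0.12.
Current steady state (s = 0.56): k* = (0.56/0.12)^(1/0.79) ≈ 7.0282, y* = 7.0282^0.21 ≈ 1.5060, c* = (1−0.56)·1.5060 ≈ 0.6627.
Setting f'(k) = n+g+δ gives 0.21·k^(0.21−1) = 0.12, hence k_gold = (0.21/0.12)^(1/0.79) ≈ 2.0307.
y_gold = 2.0307^0.21 ≈ 1.1604, c_gold = y_gold − 0.12·k_gold ≈ 0.9167.
Gain: Δc = 0.9167 − 0.6627 ≈ 0.2541.

Δc ≈ 0.25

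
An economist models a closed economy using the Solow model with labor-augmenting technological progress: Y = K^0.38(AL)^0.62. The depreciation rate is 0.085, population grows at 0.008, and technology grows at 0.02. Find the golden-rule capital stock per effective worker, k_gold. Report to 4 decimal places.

k_gold ≈ 7.0717

Break-even investment rate: n + g + δ = 0.008 + 0.02 + 0.085 = 0.113.
Maximizing c = f(k) − (n+g+δ)·k gives f'(k) = n+g+δ, i.e. 0.38·k^(0.38−1) = 0.113, so k_gold = (0.38/0.113)^(1/0.62) ≈ 7.0717.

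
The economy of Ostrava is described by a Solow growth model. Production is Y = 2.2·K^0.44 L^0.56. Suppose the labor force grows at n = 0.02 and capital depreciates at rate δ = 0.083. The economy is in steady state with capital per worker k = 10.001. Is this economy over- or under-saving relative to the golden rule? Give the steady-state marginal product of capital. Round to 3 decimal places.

under-saving; MPK ≈ 0.267

The effective depreciation rate is n + δ = 0.02 + 0.083 = 0.103.
MPK = 0.44·2.2·k^(0.44−1) = 0.44·2.2·10.001^(-0.56) ≈ 0.2666.
MPK > 0.103, so the economy is dynamically efficient (under-saving).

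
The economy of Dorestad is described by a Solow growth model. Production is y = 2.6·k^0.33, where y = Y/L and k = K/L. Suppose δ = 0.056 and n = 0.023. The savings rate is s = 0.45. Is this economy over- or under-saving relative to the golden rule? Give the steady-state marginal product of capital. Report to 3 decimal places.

Capital per worker breaks even when investment replaces (n + δ)·k; here n + δ = 0.079.
Steady-state k*: s·A·k^0.33 = 0.079·k gives k* = (0.45·2.6/0.079)^(1/0.67) ≈ 55.8602.
MPK = 0.33·2.6·55.8602^(-0.67) ≈ 0.0579.
MPK < n+δ = 0.079, so the economy is dynamically inefficient (over-saving).

over-saving; MPK ≈ 0.058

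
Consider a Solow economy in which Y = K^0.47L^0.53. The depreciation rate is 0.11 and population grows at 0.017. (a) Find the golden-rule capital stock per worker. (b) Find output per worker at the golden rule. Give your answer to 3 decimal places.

(a) k_gold ≈ 11.810; (b) y_gold ≈ 3.191

Capital per worker breaks even when investment replaces (n + δ)·k; here n + δ = 0.127.
Maximizing c = f(k) − (n+δ)·k gives f'(k) = n+δ, i.e. 0.47·k^(0.47−1) = 0.127, so k_gold = (0.47/0.127)^(1/0.53) ≈ 11.8101.
y_gold = 11.8101^0.47 ≈ 3.1912.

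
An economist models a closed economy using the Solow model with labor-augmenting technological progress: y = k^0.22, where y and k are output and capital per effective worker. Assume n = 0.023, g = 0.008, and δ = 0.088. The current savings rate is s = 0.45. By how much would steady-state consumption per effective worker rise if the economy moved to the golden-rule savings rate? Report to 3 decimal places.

The effective depreciation rate is n + g + δ = 0.023 + 0.008 + 0.088 = 0.119.
Current steady state (s = 0.45): k* = (0.45/0.119)^(1/0.78) ≈ 5.5030, y* = 5.5030^0.22 ≈ 1.4552, c* = (1−0.45)·1.4552 ≈ 0.8004.
Maximizing c = f(k) − (n+g+δ)·k gives f'(k) = n+g+δ, i.e. 0.22·k^(0.22−1) = 0.119, so k_gold = (0.22/0.119)^(1/0.78) ≈ 2.1986.
y_gold = 2.1986^0.22 ≈ 1.1892, c_gold = y_gold − 0.119·k_gold ≈ 0.9276.
Gain: Δc = 0.9276 − 0.8004 ≈ 0.1272.

Δc ≈ 0.127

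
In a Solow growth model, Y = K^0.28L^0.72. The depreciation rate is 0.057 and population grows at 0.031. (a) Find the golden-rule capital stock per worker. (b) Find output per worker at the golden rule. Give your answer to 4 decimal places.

(a) k_gold ≈ 4.9907; (b) y_gold ≈ 1.5685

The effective depreciation rate is n + δ = 0.031 + 0.057 = 0.088.
At the golden rule the marginal product of capital equals n+δ: 0.28·k^(0.28−1) = 0.088. Solving, k_gold = (0.28/0.088)^(1/0.72) ≈ 4.9907.
y_gold = 4.9907^0.28 ≈ 1.5685.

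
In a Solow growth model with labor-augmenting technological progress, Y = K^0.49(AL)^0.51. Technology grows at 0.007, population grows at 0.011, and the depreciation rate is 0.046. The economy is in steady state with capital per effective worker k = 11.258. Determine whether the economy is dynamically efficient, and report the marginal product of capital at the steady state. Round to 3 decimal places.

dynamically efficient; MPK ≈ 0.143

Break-even investment rate: n + g + δ = 0.011 + 0.007 + 0.046 = 0.064.
MPK = 0.49·k^(0.49−1) = 0.49·11.258^(-0.51) ≈ 0.1425.
MPK > 0.064, so the economy is dynamically efficient (under-saving).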